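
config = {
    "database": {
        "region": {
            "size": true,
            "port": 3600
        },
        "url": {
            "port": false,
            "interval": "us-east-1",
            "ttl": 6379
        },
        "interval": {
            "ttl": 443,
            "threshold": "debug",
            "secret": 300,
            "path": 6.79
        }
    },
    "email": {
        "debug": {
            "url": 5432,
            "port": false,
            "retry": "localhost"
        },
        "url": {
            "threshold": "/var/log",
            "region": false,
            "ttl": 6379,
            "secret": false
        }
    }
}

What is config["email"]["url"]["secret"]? False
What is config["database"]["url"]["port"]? False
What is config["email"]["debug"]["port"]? False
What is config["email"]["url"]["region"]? False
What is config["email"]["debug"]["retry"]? "localhost"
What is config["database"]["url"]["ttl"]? 6379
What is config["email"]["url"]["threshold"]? "/var/log"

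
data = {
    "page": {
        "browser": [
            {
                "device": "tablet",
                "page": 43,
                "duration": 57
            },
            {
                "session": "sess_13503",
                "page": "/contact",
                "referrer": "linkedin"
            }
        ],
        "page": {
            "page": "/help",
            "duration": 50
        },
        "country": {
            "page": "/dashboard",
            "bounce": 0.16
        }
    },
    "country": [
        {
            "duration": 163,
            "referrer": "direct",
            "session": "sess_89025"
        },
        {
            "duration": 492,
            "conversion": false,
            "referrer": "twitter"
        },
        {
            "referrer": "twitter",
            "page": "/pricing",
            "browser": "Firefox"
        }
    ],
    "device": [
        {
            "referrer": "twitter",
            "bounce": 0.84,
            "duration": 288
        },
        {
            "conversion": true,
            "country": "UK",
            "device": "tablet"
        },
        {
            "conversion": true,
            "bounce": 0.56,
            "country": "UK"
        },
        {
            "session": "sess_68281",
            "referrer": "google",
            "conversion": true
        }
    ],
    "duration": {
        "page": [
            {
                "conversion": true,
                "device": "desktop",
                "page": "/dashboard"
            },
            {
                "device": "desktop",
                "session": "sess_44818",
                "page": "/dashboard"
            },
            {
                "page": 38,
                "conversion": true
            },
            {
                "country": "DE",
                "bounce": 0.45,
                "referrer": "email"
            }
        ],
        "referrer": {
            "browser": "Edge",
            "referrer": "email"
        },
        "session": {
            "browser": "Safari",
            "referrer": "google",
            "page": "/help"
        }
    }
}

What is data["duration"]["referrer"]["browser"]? "Edge"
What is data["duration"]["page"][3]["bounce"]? 0.45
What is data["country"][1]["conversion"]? False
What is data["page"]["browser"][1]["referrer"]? "linkedin"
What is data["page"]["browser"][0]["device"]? "tablet"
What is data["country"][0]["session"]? "sess_89025"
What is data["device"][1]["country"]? "UK"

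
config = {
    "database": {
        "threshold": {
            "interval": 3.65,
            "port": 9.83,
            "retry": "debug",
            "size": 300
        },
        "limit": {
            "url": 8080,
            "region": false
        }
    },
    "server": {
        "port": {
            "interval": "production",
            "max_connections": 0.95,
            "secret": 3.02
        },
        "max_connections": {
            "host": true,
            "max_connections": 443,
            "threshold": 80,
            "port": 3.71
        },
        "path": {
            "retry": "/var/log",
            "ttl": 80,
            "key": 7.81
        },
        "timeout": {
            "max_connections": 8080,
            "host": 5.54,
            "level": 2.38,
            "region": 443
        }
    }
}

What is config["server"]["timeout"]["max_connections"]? 8080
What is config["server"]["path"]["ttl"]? 80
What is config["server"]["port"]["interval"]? "production"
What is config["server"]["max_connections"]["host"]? True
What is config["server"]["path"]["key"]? 7.81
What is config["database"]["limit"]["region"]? False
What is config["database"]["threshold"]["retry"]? "debug"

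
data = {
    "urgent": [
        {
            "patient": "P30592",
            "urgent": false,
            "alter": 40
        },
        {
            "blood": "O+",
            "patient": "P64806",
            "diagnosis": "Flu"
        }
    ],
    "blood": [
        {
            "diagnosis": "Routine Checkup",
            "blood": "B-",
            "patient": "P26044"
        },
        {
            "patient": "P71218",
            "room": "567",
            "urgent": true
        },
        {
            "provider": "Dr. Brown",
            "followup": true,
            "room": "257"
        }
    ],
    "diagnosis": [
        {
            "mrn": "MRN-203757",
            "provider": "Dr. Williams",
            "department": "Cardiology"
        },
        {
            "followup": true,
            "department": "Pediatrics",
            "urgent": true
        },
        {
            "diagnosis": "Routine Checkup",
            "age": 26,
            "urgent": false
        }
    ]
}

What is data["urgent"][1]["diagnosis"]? "Flu"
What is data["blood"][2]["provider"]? "Dr. Brown"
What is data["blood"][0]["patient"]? "P26044"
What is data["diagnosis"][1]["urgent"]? True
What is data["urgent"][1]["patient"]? "P64806"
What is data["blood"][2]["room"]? "257"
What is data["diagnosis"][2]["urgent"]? False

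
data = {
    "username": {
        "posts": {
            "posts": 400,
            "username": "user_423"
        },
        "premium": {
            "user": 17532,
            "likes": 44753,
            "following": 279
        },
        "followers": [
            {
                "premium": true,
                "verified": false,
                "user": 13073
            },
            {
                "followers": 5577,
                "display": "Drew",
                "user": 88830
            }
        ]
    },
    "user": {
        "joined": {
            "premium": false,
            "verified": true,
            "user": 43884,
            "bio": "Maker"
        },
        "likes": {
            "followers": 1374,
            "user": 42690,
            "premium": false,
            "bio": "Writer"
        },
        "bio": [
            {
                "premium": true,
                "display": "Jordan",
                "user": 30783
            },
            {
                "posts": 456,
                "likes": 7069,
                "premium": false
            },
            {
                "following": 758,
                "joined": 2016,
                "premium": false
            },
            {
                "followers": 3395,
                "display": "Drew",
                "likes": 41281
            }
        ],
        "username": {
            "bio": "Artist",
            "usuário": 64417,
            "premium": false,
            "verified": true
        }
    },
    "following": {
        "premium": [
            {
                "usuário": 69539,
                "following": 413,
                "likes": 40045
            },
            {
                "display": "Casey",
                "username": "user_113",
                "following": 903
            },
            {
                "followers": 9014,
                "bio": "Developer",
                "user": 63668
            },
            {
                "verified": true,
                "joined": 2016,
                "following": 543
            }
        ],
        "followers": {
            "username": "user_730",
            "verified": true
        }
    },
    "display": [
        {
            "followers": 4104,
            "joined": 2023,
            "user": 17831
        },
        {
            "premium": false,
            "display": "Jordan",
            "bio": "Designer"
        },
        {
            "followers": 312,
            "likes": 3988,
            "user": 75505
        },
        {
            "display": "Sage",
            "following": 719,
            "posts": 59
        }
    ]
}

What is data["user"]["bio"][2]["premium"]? False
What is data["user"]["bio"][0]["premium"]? True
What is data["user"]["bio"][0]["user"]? 30783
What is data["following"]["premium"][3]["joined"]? 2016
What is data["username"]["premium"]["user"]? 17532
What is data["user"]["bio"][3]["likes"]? 41281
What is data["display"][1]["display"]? "Jordan"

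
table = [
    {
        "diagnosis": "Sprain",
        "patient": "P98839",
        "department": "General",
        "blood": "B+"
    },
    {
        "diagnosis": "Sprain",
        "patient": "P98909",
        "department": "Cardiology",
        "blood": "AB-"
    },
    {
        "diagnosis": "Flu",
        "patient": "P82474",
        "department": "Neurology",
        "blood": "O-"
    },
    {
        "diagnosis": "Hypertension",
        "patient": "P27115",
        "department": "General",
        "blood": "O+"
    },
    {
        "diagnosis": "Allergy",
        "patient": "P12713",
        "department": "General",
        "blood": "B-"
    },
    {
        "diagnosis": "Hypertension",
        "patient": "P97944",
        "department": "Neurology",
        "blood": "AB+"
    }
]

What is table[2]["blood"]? "O-"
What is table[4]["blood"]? "B-"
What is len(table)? 6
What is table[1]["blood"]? "AB-"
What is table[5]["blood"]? "AB+"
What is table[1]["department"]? "Cardiology"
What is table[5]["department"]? "Neurology"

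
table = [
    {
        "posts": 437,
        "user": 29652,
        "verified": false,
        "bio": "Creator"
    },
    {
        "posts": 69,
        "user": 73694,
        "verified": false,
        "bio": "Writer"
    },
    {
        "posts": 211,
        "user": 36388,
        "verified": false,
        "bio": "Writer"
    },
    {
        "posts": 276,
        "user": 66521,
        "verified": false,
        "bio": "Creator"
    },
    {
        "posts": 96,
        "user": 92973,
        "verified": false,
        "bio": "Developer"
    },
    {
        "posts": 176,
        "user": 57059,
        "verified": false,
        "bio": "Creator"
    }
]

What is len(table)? 6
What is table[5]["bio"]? "Creator"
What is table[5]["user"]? 57059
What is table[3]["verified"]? False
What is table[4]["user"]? 92973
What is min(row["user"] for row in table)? 29652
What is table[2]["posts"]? 211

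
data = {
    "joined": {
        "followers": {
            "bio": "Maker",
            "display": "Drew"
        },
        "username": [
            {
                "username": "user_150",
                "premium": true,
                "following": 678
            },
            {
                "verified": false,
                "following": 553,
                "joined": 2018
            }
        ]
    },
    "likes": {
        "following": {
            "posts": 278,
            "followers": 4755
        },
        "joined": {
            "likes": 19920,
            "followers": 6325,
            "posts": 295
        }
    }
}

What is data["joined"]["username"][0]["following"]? 678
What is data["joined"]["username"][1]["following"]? 553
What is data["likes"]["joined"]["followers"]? 6325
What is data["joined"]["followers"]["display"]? "Drew"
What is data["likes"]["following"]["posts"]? 278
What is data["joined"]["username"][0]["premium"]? True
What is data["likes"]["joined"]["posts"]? 295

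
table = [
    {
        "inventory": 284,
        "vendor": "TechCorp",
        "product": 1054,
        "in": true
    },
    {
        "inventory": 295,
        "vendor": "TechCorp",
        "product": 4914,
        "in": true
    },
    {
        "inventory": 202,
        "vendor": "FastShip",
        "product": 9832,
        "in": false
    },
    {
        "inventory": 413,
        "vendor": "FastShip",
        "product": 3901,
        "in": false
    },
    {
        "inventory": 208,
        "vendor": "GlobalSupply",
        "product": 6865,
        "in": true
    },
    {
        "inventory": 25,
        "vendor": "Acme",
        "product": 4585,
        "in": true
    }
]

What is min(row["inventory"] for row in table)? 25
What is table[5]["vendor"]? "Acme"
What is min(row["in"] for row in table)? False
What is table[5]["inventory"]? 25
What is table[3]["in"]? False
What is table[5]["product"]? 4585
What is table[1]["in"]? True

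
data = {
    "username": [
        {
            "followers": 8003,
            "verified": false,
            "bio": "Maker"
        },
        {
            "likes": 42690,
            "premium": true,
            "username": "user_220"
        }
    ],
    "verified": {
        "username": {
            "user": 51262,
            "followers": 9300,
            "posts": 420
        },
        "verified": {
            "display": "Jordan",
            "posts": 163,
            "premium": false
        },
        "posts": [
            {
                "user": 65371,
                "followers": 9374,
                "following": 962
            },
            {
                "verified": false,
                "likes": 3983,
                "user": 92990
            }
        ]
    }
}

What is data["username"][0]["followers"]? 8003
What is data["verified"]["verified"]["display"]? "Jordan"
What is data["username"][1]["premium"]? True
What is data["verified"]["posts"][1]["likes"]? 3983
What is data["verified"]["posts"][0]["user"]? 65371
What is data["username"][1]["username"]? "user_220"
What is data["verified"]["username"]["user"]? 51262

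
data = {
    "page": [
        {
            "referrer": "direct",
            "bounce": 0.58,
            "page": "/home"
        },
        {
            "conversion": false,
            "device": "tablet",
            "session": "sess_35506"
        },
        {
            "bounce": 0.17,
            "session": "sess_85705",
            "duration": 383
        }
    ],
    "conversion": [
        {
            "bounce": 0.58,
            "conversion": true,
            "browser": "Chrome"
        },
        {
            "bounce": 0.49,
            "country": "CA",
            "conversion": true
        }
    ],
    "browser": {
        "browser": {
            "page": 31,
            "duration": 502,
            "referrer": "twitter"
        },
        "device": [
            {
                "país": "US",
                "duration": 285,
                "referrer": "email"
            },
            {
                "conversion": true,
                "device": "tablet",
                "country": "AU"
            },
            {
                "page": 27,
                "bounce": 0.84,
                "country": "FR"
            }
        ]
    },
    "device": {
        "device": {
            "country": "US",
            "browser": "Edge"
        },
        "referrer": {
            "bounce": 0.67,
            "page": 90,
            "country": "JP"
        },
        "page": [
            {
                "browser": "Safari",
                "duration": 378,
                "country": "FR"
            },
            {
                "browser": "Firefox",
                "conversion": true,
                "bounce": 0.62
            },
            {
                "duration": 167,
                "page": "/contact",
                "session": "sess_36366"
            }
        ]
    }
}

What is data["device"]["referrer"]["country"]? "JP"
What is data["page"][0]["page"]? "/home"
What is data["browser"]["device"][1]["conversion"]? True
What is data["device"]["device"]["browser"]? "Edge"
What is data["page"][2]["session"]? "sess_85705"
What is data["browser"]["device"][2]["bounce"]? 0.84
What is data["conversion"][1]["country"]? "CA"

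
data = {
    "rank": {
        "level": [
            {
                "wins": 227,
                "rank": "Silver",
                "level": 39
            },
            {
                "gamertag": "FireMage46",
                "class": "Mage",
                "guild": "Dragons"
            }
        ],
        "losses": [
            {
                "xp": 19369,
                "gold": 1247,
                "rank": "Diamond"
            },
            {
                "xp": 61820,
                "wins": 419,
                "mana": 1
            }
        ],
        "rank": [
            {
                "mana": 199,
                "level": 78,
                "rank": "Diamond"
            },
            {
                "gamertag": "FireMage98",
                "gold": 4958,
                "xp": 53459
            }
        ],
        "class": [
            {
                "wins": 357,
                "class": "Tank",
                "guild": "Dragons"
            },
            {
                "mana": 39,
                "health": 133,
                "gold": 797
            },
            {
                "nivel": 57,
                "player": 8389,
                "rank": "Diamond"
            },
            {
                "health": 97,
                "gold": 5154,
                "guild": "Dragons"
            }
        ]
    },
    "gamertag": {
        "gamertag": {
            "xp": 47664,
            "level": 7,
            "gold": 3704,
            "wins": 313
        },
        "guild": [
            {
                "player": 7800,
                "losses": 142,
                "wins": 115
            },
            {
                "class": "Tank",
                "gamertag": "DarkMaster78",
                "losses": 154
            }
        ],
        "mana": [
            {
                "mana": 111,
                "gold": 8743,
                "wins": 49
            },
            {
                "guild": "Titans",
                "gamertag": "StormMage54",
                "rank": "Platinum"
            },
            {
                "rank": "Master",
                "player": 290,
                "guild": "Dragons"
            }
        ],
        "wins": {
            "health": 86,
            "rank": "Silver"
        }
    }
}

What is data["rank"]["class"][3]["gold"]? 5154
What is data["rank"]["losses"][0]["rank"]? "Diamond"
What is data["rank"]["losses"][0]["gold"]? 1247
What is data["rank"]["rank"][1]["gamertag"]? "FireMage98"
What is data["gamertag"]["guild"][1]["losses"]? 154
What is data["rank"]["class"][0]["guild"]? "Dragons"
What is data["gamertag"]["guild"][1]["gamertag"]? "DarkMaster78"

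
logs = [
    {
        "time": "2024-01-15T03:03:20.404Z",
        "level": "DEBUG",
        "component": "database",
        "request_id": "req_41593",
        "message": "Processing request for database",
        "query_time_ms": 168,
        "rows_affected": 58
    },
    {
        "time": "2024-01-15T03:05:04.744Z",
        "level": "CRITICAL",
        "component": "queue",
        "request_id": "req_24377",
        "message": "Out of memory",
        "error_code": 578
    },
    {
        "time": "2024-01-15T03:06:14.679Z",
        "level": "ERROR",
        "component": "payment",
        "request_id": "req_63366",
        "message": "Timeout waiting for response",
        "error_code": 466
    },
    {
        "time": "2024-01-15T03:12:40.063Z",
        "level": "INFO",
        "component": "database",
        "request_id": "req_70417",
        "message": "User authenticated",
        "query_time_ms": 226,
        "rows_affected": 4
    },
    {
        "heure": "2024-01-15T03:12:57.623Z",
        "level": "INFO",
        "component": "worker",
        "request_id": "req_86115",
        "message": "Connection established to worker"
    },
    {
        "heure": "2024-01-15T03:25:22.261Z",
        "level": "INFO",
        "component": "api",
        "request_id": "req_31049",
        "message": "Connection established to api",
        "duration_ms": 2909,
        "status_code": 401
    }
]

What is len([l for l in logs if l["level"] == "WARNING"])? 0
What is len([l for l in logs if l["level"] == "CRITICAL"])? 1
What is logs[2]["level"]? "ERROR"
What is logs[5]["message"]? "Connection established to api"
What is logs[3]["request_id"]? "req_70417"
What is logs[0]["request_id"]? "req_41593"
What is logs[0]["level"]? "DEBUG"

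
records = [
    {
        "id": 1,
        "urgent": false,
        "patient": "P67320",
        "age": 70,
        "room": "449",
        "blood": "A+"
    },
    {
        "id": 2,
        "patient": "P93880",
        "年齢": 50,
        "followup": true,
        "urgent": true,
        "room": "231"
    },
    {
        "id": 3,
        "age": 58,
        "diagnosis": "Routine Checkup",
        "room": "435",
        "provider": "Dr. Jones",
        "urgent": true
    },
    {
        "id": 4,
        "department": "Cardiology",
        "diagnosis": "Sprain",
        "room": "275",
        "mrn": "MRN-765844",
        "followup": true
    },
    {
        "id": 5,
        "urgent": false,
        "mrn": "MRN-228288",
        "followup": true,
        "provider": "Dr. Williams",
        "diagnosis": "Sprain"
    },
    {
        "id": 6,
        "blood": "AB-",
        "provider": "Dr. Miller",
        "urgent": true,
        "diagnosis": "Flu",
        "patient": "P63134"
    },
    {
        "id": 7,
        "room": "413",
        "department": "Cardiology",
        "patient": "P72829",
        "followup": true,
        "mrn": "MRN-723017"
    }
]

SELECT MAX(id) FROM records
7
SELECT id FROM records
[1, 2, 3, 4, 5, 6, 7]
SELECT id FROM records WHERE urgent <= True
[1, 2, 3, 5, 6]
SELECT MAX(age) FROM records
70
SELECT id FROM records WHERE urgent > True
[]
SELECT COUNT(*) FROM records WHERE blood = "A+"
1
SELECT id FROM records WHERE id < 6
[1, 2, 3, 4, 5]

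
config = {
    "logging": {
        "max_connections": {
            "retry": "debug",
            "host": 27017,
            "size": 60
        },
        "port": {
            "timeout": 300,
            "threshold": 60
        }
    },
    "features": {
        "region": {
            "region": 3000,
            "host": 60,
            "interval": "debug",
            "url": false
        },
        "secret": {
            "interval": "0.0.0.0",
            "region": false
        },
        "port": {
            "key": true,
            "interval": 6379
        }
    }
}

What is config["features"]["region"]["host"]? 60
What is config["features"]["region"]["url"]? False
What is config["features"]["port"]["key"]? True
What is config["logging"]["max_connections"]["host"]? 27017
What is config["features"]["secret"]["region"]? False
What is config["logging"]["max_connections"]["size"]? 60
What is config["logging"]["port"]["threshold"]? 60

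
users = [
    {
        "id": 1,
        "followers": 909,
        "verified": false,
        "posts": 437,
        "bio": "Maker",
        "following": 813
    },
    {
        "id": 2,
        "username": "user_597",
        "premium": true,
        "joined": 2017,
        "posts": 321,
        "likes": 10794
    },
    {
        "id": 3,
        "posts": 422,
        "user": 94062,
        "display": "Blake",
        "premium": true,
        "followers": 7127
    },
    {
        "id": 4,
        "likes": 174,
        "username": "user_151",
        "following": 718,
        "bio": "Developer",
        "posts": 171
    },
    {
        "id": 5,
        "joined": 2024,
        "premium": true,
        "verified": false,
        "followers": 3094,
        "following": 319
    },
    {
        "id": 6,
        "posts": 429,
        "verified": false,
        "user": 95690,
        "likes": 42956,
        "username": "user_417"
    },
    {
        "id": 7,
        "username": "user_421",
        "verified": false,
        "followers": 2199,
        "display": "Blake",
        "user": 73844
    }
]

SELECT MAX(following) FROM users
813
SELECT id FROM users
[1, 2, 3, 4, 5, 6, 7]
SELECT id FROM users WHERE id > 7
[]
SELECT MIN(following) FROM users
319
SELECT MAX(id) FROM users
7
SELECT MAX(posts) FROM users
437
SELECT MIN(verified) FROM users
False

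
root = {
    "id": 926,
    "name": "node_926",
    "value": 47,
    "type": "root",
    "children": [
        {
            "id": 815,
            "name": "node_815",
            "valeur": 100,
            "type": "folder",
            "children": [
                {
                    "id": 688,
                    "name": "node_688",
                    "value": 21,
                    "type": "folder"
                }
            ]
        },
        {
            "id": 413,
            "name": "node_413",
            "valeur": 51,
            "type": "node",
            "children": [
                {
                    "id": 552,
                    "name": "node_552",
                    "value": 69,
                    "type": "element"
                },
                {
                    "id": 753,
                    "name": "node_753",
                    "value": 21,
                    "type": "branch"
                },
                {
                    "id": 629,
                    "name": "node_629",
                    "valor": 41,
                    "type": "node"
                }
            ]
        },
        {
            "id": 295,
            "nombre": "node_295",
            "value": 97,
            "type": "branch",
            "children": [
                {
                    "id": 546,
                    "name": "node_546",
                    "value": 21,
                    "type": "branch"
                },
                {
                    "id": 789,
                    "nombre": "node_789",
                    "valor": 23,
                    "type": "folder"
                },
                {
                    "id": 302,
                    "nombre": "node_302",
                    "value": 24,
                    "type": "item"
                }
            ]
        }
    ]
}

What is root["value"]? 47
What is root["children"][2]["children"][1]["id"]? 789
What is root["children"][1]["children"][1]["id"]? 753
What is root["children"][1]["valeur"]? 51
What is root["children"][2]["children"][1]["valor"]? 23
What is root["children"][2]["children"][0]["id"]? 546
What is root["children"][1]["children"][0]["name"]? "node_552"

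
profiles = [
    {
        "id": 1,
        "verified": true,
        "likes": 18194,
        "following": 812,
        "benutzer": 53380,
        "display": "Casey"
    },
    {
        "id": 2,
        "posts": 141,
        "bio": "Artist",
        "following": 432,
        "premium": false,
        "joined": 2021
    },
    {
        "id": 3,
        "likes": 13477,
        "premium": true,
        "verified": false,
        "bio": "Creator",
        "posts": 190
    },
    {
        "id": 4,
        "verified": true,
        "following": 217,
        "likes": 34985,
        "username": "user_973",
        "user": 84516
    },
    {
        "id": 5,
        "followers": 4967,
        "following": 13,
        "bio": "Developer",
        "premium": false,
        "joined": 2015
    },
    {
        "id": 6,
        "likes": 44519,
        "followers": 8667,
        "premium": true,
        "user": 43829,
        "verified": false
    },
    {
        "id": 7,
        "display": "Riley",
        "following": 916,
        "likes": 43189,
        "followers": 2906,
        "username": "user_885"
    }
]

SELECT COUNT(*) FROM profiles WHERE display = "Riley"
1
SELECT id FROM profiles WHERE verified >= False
[1, 3, 4, 6]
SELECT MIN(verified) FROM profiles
False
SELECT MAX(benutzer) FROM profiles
53380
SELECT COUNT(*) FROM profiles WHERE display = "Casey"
1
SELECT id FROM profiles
[1, 2, 3, 4, 5, 6, 7]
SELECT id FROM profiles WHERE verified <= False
[3, 6]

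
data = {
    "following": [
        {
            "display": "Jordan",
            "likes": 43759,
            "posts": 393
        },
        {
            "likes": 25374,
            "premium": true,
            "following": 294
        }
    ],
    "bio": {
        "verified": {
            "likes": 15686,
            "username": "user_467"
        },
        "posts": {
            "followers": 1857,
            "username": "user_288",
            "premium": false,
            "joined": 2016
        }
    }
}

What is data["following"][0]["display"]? "Jordan"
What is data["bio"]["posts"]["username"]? "user_288"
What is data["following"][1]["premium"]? True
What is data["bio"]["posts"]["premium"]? False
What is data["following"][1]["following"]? 294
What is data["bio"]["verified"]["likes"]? 15686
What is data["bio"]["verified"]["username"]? "user_467"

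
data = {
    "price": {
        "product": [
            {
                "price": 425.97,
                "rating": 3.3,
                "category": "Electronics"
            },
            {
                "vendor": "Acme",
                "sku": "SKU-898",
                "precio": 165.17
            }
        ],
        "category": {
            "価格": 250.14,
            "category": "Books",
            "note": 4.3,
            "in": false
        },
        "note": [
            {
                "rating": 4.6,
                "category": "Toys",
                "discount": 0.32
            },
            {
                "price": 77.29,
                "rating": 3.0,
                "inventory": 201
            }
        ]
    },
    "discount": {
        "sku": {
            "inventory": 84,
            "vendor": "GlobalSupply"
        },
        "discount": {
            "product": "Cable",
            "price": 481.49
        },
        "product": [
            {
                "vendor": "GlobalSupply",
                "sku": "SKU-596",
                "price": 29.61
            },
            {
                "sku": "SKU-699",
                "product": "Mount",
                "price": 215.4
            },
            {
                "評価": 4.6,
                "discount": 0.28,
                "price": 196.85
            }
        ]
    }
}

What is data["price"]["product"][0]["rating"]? 3.3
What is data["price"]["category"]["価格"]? 250.14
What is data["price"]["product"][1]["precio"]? 165.17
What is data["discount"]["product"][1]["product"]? "Mount"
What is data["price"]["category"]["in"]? False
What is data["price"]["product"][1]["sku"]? "SKU-898"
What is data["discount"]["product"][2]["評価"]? 4.6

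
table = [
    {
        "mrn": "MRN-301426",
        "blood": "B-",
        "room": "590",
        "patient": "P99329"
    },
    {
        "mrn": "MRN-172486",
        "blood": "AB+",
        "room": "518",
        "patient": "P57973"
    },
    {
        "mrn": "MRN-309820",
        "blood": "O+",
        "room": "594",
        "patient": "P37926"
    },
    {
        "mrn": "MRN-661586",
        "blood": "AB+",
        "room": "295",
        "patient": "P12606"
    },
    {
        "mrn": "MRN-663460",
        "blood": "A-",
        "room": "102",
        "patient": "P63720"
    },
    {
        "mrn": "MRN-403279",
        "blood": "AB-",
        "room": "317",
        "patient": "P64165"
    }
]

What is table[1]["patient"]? "P57973"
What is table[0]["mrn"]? "MRN-301426"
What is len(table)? 6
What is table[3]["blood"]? "AB+"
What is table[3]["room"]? "295"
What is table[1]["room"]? "518"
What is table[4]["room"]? "102"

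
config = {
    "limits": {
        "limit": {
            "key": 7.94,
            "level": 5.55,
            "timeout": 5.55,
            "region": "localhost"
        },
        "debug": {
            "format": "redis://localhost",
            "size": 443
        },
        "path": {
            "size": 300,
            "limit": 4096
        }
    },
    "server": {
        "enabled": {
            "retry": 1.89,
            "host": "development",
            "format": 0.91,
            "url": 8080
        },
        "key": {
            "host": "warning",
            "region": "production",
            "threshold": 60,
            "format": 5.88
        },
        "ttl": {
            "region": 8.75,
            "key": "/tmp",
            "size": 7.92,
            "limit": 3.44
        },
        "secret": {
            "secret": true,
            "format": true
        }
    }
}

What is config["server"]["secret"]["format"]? True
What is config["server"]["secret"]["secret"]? True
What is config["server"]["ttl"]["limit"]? 3.44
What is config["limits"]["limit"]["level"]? 5.55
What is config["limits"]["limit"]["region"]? "localhost"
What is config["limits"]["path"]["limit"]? 4096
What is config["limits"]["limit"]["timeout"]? 5.55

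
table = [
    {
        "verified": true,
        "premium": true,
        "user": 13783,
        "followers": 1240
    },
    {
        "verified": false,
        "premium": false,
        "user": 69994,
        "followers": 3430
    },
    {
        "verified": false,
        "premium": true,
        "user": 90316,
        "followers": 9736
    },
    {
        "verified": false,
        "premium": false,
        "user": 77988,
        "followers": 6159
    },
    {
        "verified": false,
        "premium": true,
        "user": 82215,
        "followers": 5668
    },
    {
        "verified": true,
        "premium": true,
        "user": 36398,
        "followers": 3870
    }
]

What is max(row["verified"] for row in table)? True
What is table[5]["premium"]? True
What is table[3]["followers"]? 6159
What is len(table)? 6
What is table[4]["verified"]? False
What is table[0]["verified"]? True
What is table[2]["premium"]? True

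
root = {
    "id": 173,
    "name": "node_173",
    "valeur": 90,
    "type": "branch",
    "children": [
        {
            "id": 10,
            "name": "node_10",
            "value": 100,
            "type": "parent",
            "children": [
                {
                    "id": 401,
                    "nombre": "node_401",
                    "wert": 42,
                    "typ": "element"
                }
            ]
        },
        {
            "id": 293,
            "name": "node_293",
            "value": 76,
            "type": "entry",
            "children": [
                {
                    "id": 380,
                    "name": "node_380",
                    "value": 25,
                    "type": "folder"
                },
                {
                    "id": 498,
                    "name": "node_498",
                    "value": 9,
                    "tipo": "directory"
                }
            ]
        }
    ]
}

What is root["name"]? "node_173"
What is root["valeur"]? 90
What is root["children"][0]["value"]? 100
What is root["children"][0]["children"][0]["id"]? 401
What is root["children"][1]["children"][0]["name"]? "node_380"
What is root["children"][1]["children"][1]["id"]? 498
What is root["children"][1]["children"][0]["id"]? 380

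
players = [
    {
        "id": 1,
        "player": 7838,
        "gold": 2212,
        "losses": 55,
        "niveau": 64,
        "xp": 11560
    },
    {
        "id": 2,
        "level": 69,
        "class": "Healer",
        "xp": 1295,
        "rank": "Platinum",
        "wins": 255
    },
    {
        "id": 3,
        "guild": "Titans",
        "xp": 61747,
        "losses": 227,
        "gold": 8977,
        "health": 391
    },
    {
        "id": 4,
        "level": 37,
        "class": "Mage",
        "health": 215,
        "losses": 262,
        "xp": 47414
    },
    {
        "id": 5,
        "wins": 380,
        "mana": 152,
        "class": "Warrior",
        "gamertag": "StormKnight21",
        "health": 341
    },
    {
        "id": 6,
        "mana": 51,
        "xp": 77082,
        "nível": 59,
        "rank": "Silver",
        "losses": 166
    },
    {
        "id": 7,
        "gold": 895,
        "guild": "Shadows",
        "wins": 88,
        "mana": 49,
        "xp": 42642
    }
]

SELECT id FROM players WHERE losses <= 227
[1, 3, 6]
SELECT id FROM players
[1, 2, 3, 4, 5, 6, 7]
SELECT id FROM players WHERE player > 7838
[]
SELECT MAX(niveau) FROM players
64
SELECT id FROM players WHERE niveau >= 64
[1]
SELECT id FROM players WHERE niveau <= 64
[1]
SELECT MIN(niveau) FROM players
64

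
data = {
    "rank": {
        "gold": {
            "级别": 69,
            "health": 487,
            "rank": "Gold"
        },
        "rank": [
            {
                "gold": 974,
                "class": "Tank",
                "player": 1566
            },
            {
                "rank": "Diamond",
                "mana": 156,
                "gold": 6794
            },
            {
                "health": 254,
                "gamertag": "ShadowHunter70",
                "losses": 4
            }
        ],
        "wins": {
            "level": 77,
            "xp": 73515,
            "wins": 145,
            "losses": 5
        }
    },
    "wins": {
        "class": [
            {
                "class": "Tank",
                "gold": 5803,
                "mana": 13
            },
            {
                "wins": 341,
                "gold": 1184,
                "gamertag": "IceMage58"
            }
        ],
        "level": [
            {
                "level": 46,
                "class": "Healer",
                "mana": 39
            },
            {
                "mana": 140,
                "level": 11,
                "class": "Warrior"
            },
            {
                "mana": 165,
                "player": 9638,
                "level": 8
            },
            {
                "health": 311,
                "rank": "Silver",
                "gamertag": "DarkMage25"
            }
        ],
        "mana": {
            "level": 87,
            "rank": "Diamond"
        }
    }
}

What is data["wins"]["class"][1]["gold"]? 1184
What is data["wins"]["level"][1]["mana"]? 140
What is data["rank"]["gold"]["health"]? 487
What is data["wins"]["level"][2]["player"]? 9638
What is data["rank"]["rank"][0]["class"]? "Tank"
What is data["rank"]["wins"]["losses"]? 5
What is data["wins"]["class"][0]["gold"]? 5803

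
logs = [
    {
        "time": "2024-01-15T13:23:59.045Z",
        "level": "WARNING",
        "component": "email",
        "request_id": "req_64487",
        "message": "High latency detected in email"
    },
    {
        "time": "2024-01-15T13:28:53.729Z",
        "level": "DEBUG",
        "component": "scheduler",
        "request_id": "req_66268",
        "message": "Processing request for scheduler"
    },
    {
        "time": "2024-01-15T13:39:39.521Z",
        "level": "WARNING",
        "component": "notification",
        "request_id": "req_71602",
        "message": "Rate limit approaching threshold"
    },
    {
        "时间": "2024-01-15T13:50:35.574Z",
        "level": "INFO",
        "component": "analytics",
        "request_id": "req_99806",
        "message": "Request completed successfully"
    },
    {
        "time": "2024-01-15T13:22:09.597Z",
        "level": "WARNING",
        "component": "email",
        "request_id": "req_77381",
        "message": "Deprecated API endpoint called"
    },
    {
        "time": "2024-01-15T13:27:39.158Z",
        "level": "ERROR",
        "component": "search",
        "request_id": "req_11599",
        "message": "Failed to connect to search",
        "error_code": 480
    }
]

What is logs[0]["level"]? "WARNING"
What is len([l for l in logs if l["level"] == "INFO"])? 1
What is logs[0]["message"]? "High latency detected in email"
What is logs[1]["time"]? "2024-01-15T13:28:53.729Z"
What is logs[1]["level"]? "DEBUG"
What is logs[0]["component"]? "email"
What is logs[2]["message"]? "Rate limit approaching threshold"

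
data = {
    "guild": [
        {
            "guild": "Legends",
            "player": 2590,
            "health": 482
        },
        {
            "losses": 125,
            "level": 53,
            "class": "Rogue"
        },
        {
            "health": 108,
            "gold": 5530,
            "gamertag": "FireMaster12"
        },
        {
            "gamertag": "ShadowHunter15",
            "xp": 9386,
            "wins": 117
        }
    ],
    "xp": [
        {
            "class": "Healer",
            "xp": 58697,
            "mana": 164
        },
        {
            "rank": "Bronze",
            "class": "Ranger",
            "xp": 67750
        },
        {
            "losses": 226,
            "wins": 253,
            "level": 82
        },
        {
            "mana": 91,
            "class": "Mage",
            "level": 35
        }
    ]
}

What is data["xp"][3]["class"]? "Mage"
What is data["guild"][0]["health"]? 482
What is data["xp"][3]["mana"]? 91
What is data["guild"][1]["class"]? "Rogue"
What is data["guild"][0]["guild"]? "Legends"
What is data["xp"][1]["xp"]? 67750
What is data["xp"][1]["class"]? "Ranger"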